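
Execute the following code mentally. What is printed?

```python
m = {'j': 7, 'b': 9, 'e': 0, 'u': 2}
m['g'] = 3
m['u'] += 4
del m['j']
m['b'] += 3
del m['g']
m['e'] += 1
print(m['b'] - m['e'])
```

11

m['g'] = 3 → {'j': 7, 'b': 9, 'e': 0, 'u': 2, 'g': 3}
m['u'] = 2+4 = 6 → {'j': 7, 'b': 9, 'e': 0, 'u': 6, 'g': 3}
del 'j' → {'b': 9, 'e': 0, 'u': 6, 'g': 3}
m['b'] = 9+3 = 12 → {'b': 12, 'e': 0, 'u': 6, 'g': 3}
del 'g' → {'b': 12, 'e': 0, 'u': 6}
m['e'] = 0+1 = 1 → {'b': 12, 'e': 1, 'u': 6}
m['b']-m['e'] = 12-1 = 11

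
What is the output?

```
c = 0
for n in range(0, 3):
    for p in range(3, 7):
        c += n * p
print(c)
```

54

n=0,p=3: c = 0+0 = 0
n=0,p=4: c = 0+0 = 0
n=0,p=5: c = 0+0 = 0
n=0,p=6: c = 0+0 = 0
n=1,p=3: c = 0+3 = 3
n=1,p=4: c = 3+4 = 7
n=1,p=5: c = 7+5 = 12
n=1,p=6: c = 12+6 = 18
n=2,p=3: c = 18+6 = 24
n=2,p=4: c = 24+8 = 32
n=2,p=5: c = 32+10 = 42
n=2,p=6: c = 42+12 = 54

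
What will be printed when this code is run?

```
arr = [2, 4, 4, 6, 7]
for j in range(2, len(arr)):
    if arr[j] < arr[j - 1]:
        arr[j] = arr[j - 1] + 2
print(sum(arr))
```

23

j=2: 4>=4, unchanged → [2, 4, 4, 6, 7]
j=3: 6>=4, unchanged → [2, 4, 4, 6, 7]
j=4: 7>=6, unchanged → [2, 4, 4, 6, 7]
sum = 23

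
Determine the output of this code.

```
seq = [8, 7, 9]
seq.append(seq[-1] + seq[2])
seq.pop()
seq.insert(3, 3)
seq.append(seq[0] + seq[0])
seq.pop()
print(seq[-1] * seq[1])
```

21

append seq[-1]+seq[2] = 9+9 = 18 → [8, 7, 9, 18]
pop() removes 18 → [8, 7, 9]
insert 3 at 3 → [8, 7, 9, 3]
append seq[0]+seq[0] = 8+8 = 16 → [8, 7, 9, 3, 16]
pop() removes 16 → [8, 7, 9, 3]
seq[-1]*seq[1] = 3*7 = 21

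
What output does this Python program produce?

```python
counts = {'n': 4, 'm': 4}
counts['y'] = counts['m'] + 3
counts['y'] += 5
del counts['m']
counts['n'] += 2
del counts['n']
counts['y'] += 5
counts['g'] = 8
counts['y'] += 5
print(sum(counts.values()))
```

counts['y'] = counts['m']+3 = 7 → {'n': 4, 'm': 4, 'y': 7}
counts['y'] = 7+5 = 12 → {'n': 4, 'm': 4, 'y': 12}
del 'm' → {'n': 4, 'y': 12}
counts['n'] = 4+2 = 6 → {'n': 6, 'y': 12}
del 'n' → {'y': 12}
counts['y'] = 12+5 = 17 → {'y': 17}
counts['g'] = 8 → {'y': 17, 'g': 8}
counts['y'] = 17+5 = 22 → {'y': 22, 'g': 8}
sum of values = 30

30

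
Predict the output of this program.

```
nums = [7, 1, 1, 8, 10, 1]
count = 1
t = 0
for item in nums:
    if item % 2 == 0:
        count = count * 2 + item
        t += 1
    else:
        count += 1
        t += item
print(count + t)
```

55

item=7: not even, count = 1+1 = 2; t=7
item=1: not even, count = 2+1 = 3; t=8
item=1: not even, count = 3+1 = 4; t=9
item=8: even, count = 4*2+8 = 16; t=10
item=10: even, count = 16*2+10 = 42; t=11
item=1: not even, count = 42+1 = 43; t=12
count+t = 43+12 = 55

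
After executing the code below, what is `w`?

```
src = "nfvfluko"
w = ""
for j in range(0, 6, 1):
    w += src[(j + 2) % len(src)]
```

'vfluko'

j=0: add src[2]='v' → 'v'
j=1: add src[3]='f' → 'vf'
j=2: add src[4]='l' → 'vfl'
j=3: add src[5]='u' → 'vflu'
j=4: add src[6]='k' → 'vfluk'
j=5: add src[7]='o' → 'vfluko'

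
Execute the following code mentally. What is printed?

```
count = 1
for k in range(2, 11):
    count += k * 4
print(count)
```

217

k=2: count = 1+2*4 = 9
k=3: count = 9+3*4 = 21
k=4: count = 21+4*4 = 37
k=5: count = 37+5*4 = 57
k=6: count = 57+6*4 = 81
k=7: count = 81+7*4 = 109
k=8: count = 109+8*4 = 141
k=9: count = 141+9*4 = 177
k=10: count = 177+10*4 = 217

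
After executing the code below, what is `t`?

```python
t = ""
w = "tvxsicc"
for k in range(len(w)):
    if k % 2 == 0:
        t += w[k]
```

k=0: add 't' → 't'
k=1: skip
k=2: add 'x' → 'tx'
k=3: skip
k=4: add 'i' → 'txi'
k=5: skip
k=6: add 'c' → 'txic'

'txic'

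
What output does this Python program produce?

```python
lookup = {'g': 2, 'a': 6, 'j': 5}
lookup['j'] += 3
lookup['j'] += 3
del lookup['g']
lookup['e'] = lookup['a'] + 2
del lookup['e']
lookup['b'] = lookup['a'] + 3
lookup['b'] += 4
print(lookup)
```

{'a': 6, 'j': 11, 'b': 13}

lookup['j'] = 5+3 = 8 → {'g': 2, 'a': 6, 'j': 8}
lookup['j'] = 8+3 = 11 → {'g': 2, 'a': 6, 'j': 11}
del 'g' → {'a': 6, 'j': 11}
lookup['e'] = lookup['a']+2 = 8 → {'a': 6, 'j': 11, 'e': 8}
del 'e' → {'a': 6, 'j': 11}
lookup['b'] = lookup['a']+3 = 9 → {'a': 6, 'j': 11, 'b': 9}
lookup['b'] = 9+4 = 13 → {'a': 6, 'j': 11, 'b': 13}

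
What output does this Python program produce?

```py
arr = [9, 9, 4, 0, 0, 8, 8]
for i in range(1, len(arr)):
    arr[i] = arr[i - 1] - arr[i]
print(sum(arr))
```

i=1: arr[1] = 9-9 = 0 → [9, 0, 4, 0, 0, 8, 8]
i=2: arr[2] = 0-4 = -4 → [9, 0, -4, 0, 0, 8, 8]
i=3: arr[3] = (-4)-0 = -4 → [9, 0, -4, -4, 0, 8, 8]
i=4: arr[4] = (-4)-0 = -4 → [9, 0, -4, -4, -4, 8, 8]
i=5: arr[5] = (-4)-8 = -12 → [9, 0, -4, -4, -4, -12, 8]
i=6: arr[6] = (-12)-8 = -20 → [9, 0, -4, -4, -4, -12, -20]
sum = -35

-35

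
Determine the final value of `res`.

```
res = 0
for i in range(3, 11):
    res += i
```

i=3: res = 0+3 = 3
i=4: res = 3+4 = 7
i=5: res = 7+5 = 12
i=6: res = 12+6 = 18
i=7: res = 18+7 = 25
i=8: res = 25+8 = 33
i=9: res = 33+9 = 42
i=10: res = 42+10 = 52

52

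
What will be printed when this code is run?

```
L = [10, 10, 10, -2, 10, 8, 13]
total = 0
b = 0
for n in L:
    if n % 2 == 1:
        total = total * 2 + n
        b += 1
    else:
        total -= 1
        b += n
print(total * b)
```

47

n=10: not odd, total = 0-1 = -1; b=10
n=10: not odd, total = (-1)-1 = -2; b=20
n=10: not odd, total = (-2)-1 = -3; b=30
n=-2: not odd, total = (-3)-1 = -4; b=28
n=10: not odd, total = (-4)-1 = -5; b=38
n=8: not odd, total = (-5)-1 = -6; b=46
n=13: odd, total = (-6)*2+13 = 1; b=47
total*b = 1*47 = 47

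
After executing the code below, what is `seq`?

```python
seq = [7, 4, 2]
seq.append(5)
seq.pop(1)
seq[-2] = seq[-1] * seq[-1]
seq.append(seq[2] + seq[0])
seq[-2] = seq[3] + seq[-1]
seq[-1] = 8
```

[7, 25, 24, 8]

append 5 → [7, 4, 2, 5]
pop(1) removes 4 → [7, 2, 5]
seq[-2] = seq[-1]*seq[-1] = 5*5 = 25 → [7, 25, 5]
append seq[2]+seq[0] = 5+7 = 12 → [7, 25, 5, 12]
seq[-2] = seq[3]+seq[-1] = 12+12 = 24 → [7, 25, 24, 12]
seq[-1] = 8 → [7, 25, 24, 8]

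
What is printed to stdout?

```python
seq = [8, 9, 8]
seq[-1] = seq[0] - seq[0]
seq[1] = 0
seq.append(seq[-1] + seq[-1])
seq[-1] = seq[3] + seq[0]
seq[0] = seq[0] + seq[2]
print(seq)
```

[8, 0, 0, 8]

seq[-1] = seq[0]-seq[0] = 8-8 = 0 → [8, 9, 0]
seq[1] = 0 → [8, 0, 0]
append seq[-1]+seq[-1] = 0+0 = 0 → [8, 0, 0, 0]
seq[-1] = seq[3]+seq[0] = 0+8 = 8 → [8, 0, 0, 8]
seq[0] = seq[0]+seq[2] = 8+0 = 8 → [8, 0, 0, 8]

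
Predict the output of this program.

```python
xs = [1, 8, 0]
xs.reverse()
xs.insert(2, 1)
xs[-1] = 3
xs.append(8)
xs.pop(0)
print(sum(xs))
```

reverse → [0, 8, 1]
insert 1 at 2 → [0, 8, 1, 1]
xs[-1] = 3 → [0, 8, 1, 3]
append 8 → [0, 8, 1, 3, 8]
pop(0) removes 0 → [8, 1, 3, 8]
sum = 20

20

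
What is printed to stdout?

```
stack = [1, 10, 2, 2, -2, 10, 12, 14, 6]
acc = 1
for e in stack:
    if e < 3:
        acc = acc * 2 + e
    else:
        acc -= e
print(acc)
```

e=1: <3, acc = 1*2+1 = 3
e=10: not <3, acc = 3-10 = -7
e=2: <3, acc = (-7)*2+2 = -12
e=2: <3, acc = (-12)*2+2 = -22
e=-2: <3, acc = (-22)*2+(-2) = -46
e=10: not <3, acc = (-46)-10 = -56
e=12: not <3, acc = (-56)-12 = -68
e=14: not <3, acc = (-68)-14 = -82
e=6: not <3, acc = (-82)-6 = -88

-88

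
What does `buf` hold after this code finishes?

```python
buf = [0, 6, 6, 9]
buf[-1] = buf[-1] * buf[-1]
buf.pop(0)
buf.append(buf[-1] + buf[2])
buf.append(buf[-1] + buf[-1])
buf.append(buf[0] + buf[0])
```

buf[-1] = buf[-1]*buf[-1] = 9*9 = 81 → [0, 6, 6, 81]
pop(0) removes 0 → [6, 6, 81]
append buf[-1]+buf[2] = 81+81 = 162 → [6, 6, 81, 162]
append buf[-1]+buf[-1] = 162+162 = 324 → [6, 6, 81, 162, 324]
append buf[0]+buf[0] = 6+6 = 12 → [6, 6, 81, 162, 324, 12]

[6, 6, 81, 162, 324, 12]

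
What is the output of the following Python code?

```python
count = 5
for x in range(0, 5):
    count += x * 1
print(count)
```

15

x=0: count = 5+0*1 = 5
x=1: count = 5+1*1 = 6
x=2: count = 6+2*1 = 8
x=3: count = 8+3*1 = 11
x=4: count = 11+4*1 = 15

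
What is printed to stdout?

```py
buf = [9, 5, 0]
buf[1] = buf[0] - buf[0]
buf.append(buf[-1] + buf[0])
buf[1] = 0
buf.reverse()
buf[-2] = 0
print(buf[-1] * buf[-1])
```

81

buf[1] = buf[0]-buf[0] = 9-9 = 0 → [9, 0, 0]
append buf[-1]+buf[0] = 0+9 = 9 → [9, 0, 0, 9]
buf[1] = 0 → [9, 0, 0, 9]
reverse → [9, 0, 0, 9]
buf[-2] = 0 → [9, 0, 0, 9]
buf[-1]*buf[-1] = 9*9 = 81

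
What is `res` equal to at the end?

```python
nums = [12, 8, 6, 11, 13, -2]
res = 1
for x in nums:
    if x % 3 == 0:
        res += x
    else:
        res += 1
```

23

x=12: %3==0, res = 1+12 = 13
x=8: not %3==0, res = 13+1 = 14
x=6: %3==0, res = 14+6 = 20
x=11: not %3==0, res = 20+1 = 21
x=13: not %3==0, res = 21+1 = 22
x=-2: not %3==0, res = 22+1 = 23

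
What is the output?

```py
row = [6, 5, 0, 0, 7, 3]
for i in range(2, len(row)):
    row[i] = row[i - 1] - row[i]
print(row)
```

[6, 5, 5, 5, -2, -5]

i=2: row[2] = 5-0 = 5 → [6, 5, 5, 0, 7, 3]
i=3: row[3] = 5-0 = 5 → [6, 5, 5, 5, 7, 3]
i=4: row[4] = 5-7 = -2 → [6, 5, 5, 5, -2, 3]
i=5: row[5] = (-2)-3 = -5 → [6, 5, 5, 5, -2, -5]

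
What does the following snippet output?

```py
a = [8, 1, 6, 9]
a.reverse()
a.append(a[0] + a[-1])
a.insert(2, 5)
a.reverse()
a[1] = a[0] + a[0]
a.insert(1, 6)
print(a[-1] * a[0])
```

153

reverse → [9, 6, 1, 8]
append a[0]+a[-1] = 9+8 = 17 → [9, 6, 1, 8, 17]
insert 5 at 2 → [9, 6, 5, 1, 8, 17]
reverse → [17, 8, 1, 5, 6, 9]
a[1] = a[0]+a[0] = 17+17 = 34 → [17, 34, 1, 5, 6, 9]
insert 6 at 1 → [17, 6, 34, 1, 5, 6, 9]
a[-1]*a[0] = 9*17 = 153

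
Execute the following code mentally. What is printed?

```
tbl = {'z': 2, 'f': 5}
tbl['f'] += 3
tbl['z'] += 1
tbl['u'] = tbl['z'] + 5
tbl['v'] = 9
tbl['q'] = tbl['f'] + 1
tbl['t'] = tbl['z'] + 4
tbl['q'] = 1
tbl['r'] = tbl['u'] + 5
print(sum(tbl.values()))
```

49

tbl['f'] = 5+3 = 8 → {'z': 2, 'f': 8}
tbl['z'] = 2+1 = 3 → {'z': 3, 'f': 8}
tbl['u'] = tbl['z']+5 = 8 → {'z': 3, 'f': 8, 'u': 8}
tbl['v'] = 9 → {'z': 3, 'f': 8, 'u': 8, 'v': 9}
tbl['q'] = tbl['f']+1 = 9 → {'z': 3, 'f': 8, 'u': 8, 'v': 9, 'q': 9}
tbl['t'] = tbl['z']+4 = 7 → {'z': 3, 'f': 8, 'u': 8, 'v': 9, 'q': 9, 't': 7}
tbl['q'] = 1 → {'z': 3, 'f': 8, 'u': 8, 'v': 9, 'q': 1, 't': 7}
tbl['r'] = tbl['u']+5 = 13 → {'z': 3, 'f': 8, 'u': 8, 'v': 9, 'q': 1, 't': 7, 'r': 13}
sum of values = 49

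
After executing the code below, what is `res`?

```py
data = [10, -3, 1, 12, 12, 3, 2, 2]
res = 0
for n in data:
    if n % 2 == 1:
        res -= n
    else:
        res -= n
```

-39

n=10: not odd, res = 0-10 = -10
n=-3: odd, res = (-10)-(-3) = -7
n=1: odd, res = (-7)-1 = -8
n=12: not odd, res = (-8)-12 = -20
n=12: not odd, res = (-20)-12 = -32
n=3: odd, res = (-32)-3 = -35
n=2: not odd, res = (-35)-2 = -37
n=2: not odd, res = (-37)-2 = -39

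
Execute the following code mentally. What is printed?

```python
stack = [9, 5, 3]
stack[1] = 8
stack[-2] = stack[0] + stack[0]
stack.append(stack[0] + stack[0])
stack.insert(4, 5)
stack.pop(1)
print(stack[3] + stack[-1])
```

10

stack[1] = 8 → [9, 8, 3]
stack[-2] = stack[0]+stack[0] = 9+9 = 18 → [9, 18, 3]
append stack[0]+stack[0] = 9+9 = 18 → [9, 18, 3, 18]
insert 5 at 4 → [9, 18, 3, 18, 5]
pop(1) removes 18 → [9, 3, 18, 5]
stack[3]+stack[-1] = 5+5 = 10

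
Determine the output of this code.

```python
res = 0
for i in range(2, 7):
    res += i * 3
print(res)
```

i=2: res = 0+2*3 = 6
i=3: res = 6+3*3 = 15
i=4: res = 15+4*3 = 27
i=5: res = 27+5*3 = 42
i=6: res = 42+6*3 = 60

60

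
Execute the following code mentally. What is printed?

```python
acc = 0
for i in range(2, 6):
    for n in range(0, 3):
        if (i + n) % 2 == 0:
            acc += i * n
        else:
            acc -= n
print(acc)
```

14

i=2,n=0: even sum, acc = 0+0 = 0
i=2,n=1: odd sum, acc = 0-1 = -1
i=2,n=2: even sum, acc = (-1)+4 = 3
i=3,n=0: odd sum, acc = 3-0 = 3
i=3,n=1: even sum, acc = 3+3 = 6
i=3,n=2: odd sum, acc = 6-2 = 4
i=4,n=0: even sum, acc = 4+0 = 4
i=4,n=1: odd sum, acc = 4-1 = 3
i=4,n=2: even sum, acc = 3+8 = 11
i=5,n=0: odd sum, acc = 11-0 = 11
i=5,n=1: even sum, acc = 11+5 = 16
i=5,n=2: odd sum, acc = 16-2 = 14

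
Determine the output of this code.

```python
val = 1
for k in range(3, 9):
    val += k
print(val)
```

k=3: val = 1+3 = 4
k=4: val = 4+4 = 8
k=5: val = 8+5 = 13
k=6: val = 13+6 = 19
k=7: val = 19+7 = 26
k=8: val = 26+8 = 34

34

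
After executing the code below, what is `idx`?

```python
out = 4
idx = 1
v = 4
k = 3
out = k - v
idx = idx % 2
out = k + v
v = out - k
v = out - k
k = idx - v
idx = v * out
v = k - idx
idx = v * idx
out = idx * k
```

-868

out = 3-4 = -1
idx = 1%2 = 1
out = 3+4 = 7
v = 7-3 = 4
v = 7-3 = 4
k = 1-4 = -3
idx = 4*7 = 28
v = (-3)-28 = -31
idx = (-31)*28 = -868
out = (-868)*(-3) = 2604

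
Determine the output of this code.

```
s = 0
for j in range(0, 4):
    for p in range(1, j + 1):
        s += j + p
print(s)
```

24

j=1,p=1: s = 0+2 = 2
j=2,p=1: s = 2+3 = 5
j=2,p=2: s = 5+4 = 9
j=3,p=1: s = 9+4 = 13
j=3,p=2: s = 13+5 = 18
j=3,p=3: s = 18+6 = 24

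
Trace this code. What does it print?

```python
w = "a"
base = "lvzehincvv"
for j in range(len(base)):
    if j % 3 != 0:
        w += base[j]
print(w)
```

avzhicv

j=0: skip
j=1: add 'v' → 'av'
j=2: add 'z' → 'avz'
j=3: skip
j=4: add 'h' → 'avzh'
j=5: add 'i' → 'avzhi'
j=6: skip
j=7: add 'c' → 'avzhic'
j=8: add 'v' → 'avzhicv'
j=9: skip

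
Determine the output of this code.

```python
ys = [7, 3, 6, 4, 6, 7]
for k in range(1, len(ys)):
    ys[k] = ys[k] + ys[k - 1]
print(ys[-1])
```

33

k=1: ys[1] = 3+7 = 10 → [7, 10, 6, 4, 6, 7]
k=2: ys[2] = 6+10 = 16 → [7, 10, 16, 4, 6, 7]
k=3: ys[3] = 4+16 = 20 → [7, 10, 16, 20, 6, 7]
k=4: ys[4] = 6+20 = 26 → [7, 10, 16, 20, 26, 7]
k=5: ys[5] = 7+26 = 33 → [7, 10, 16, 20, 26, 33]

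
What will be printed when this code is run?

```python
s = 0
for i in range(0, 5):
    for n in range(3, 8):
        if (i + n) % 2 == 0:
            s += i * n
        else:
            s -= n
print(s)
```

55

i=0,n=3: odd sum, s = 0-3 = -3
i=0,n=4: even sum, s = (-3)+0 = -3
i=0,n=5: odd sum, s = (-3)-5 = -8
i=0,n=6: even sum, s = (-8)+0 = -8
i=0,n=7: odd sum, s = (-8)-7 = -15
i=1,n=3: even sum, s = (-15)+3 = -12
i=1,n=4: odd sum, s = (-12)-4 = -16
i=1,n=5: even sum, s = (-16)+5 = -11
i=1,n=6: odd sum, s = (-11)-6 = -17
i=1,n=7: even sum, s = (-17)+7 = -10
i=2,n=3: odd sum, s = (-10)-3 = -13
i=2,n=4: even sum, s = (-13)+8 = -5
i=2,n=5: odd sum, s = (-5)-5 = -10
i=2,n=6: even sum, s = (-10)+12 = 2
i=2,n=7: odd sum, s = 2-7 = -5
i=3,n=3: even sum, s = (-5)+9 = 4
i=3,n=4: odd sum, s = 4-4 = 0
i=3,n=5: even sum, s = 0+15 = 15
i=3,n=6: odd sum, s = 15-6 = 9
i=3,n=7: even sum, s = 9+21 = 30
i=4,n=3: odd sum, s = 30-3 = 27
i=4,n=4: even sum, s = 27+16 = 43
i=4,n=5: odd sum, s = 43-5 = 38
i=4,n=6: even sum, s = 38+24 = 62
i=4,n=7: odd sum, s = 62-7 = 55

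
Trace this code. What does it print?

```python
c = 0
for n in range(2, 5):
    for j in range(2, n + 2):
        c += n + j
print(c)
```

57

n=2,j=2: c = 0+4 = 4
n=2,j=3: c = 4+5 = 9
n=3,j=2: c = 9+5 = 14
n=3,j=3: c = 14+6 = 20
n=3,j=4: c = 20+7 = 27
n=4,j=2: c = 27+6 = 33
n=4,j=3: c = 33+7 = 40
n=4,j=4: c = 40+8 = 48
n=4,j=5: c = 48+9 = 57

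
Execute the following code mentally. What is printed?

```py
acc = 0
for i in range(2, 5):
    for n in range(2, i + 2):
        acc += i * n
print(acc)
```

i=2,n=2: acc = 0+4 = 4
i=2,n=3: acc = 4+6 = 10
i=3,n=2: acc = 10+6 = 16
i=3,n=3: acc = 16+9 = 25
i=3,n=4: acc = 25+12 = 37
i=4,n=2: acc = 37+8 = 45
i=4,n=3: acc = 45+12 = 57
i=4,n=4: acc = 57+16 = 73
i=4,n=5: acc = 73+20 = 93

93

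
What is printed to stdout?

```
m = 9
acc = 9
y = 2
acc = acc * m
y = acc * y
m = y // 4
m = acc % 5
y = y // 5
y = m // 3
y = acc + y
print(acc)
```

81

acc = 9*9 = 81
y = 81*2 = 162
m = 162//4 = 40
m = 81%5 = 1
y = 162//5 = 32
y = 1//3 = 0
y = 81+0 = 81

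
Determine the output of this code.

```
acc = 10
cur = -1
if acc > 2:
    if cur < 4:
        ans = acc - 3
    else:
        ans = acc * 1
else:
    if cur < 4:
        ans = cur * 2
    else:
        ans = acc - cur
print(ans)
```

acc=10, cur=-1
acc > 2 is True; cur < 4 is True
→ ans = acc - 3 = 7

7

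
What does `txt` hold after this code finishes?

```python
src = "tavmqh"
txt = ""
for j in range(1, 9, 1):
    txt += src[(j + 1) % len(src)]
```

j=1: add src[2]='v' → 'v'
j=2: add src[3]='m' → 'vm'
j=3: add src[4]='q' → 'vmq'
j=4: add src[5]='h' → 'vmqh'
j=5: add src[0]='t' → 'vmqht'
j=6: add src[1]='a' → 'vmqhta'
j=7: add src[2]='v' → 'vmqhtav'
j=8: add src[3]='m' → 'vmqhtavm'

'vmqhtavm'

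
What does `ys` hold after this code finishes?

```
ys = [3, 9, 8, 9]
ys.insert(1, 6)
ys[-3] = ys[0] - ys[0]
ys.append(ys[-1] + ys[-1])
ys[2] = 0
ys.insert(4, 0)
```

[3, 6, 0, 8, 0, 9, 18]

insert 6 at 1 → [3, 6, 9, 8, 9]
ys[-3] = ys[0]-ys[0] = 3-3 = 0 → [3, 6, 0, 8, 9]
append ys[-1]+ys[-1] = 9+9 = 18 → [3, 6, 0, 8, 9, 18]
ys[2] = 0 → [3, 6, 0, 8, 9, 18]
insert 0 at 4 → [3, 6, 0, 8, 0, 9, 18]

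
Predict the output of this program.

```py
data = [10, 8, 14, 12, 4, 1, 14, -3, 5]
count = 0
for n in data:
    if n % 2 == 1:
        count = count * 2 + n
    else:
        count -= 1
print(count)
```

n=10: not odd, count = 0-1 = -1
n=8: not odd, count = (-1)-1 = -2
n=14: not odd, count = (-2)-1 = -3
n=12: not odd, count = (-3)-1 = -4
n=4: not odd, count = (-4)-1 = -5
n=1: odd, count = (-5)*2+1 = -9
n=14: not odd, count = (-9)-1 = -10
n=-3: odd, count = (-10)*2+(-3) = -23
n=5: odd, count = (-23)*2+5 = -41

-41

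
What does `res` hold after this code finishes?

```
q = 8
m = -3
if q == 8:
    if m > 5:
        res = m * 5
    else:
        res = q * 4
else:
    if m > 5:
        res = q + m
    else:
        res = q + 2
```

32

q=8, m=-3
q == 8 is True; m > 5 is False
→ res = q * 4 = 32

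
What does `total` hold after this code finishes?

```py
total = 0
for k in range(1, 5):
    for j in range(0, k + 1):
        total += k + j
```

k=1,j=0: total = 0+1 = 1
k=1,j=1: total = 1+2 = 3
k=2,j=0: total = 3+2 = 5
k=2,j=1: total = 5+3 = 8
k=2,j=2: total = 8+4 = 12
k=3,j=0: total = 12+3 = 15
k=3,j=1: total = 15+4 = 19
k=3,j=2: total = 19+5 = 24
k=3,j=3: total = 24+6 = 30
k=4,j=0: total = 30+4 = 34
k=4,j=1: total = 34+5 = 39
k=4,j=2: total = 39+6 = 45
k=4,j=3: total = 45+7 = 52
k=4,j=4: total = 52+8 = 60

60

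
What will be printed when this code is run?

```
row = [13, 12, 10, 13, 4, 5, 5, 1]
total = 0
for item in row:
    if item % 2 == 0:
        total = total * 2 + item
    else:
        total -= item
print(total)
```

item=13: not even, total = 0-13 = -13
item=12: even, total = (-13)*2+12 = -14
item=10: even, total = (-14)*2+10 = -18
item=13: not even, total = (-18)-13 = -31
item=4: even, total = (-31)*2+4 = -58
item=5: not even, total = (-58)-5 = -63
item=5: not even, total = (-63)-5 = -68
item=1: not even, total = (-68)-1 = -69

-69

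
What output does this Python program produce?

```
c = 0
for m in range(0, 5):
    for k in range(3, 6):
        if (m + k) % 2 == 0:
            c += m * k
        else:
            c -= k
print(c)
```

m=0,k=3: odd sum, c = 0-3 = -3
m=0,k=4: even sum, c = (-3)+0 = -3
m=0,k=5: odd sum, c = (-3)-5 = -8
m=1,k=3: even sum, c = (-8)+3 = -5
m=1,k=4: odd sum, c = (-5)-4 = -9
m=1,k=5: even sum, c = (-9)+5 = -4
m=2,k=3: odd sum, c = (-4)-3 = -7
m=2,k=4: even sum, c = (-7)+8 = 1
m=2,k=5: odd sum, c = 1-5 = -4
m=3,k=3: even sum, c = (-4)+9 = 5
m=3,k=4: odd sum, c = 5-4 = 1
m=3,k=5: even sum, c = 1+15 = 16
m=4,k=3: odd sum, c = 16-3 = 13
m=4,k=4: even sum, c = 13+16 = 29
m=4,k=5: odd sum, c = 29-5 = 24

24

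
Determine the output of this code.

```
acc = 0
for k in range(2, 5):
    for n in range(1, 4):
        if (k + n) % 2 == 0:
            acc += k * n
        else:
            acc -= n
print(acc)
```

14

k=2,n=1: odd sum, acc = 0-1 = -1
k=2,n=2: even sum, acc = (-1)+4 = 3
k=2,n=3: odd sum, acc = 3-3 = 0
k=3,n=1: even sum, acc = 0+3 = 3
k=3,n=2: odd sum, acc = 3-2 = 1
k=3,n=3: even sum, acc = 1+9 = 10
k=4,n=1: odd sum, acc = 10-1 = 9
k=4,n=2: even sum, acc = 9+8 = 17
k=4,n=3: odd sum, acc = 17-3 = 14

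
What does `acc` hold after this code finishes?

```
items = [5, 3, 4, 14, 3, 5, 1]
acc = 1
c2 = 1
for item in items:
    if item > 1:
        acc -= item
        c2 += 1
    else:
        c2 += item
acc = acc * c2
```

item=5: >1, acc = 1-5 = -4; c2=2
item=3: >1, acc = (-4)-3 = -7; c2=3
item=4: >1, acc = (-7)-4 = -11; c2=4
item=14: >1, acc = (-11)-14 = -25; c2=5
item=3: >1, acc = (-25)-3 = -28; c2=6
item=5: >1, acc = (-28)-5 = -33; c2=7
item=1: not >1; c2=8
acc*c2 = (-33)*8 = -264

-264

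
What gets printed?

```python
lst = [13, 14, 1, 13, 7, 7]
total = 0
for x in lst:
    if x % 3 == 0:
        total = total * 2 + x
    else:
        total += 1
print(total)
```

6

x=13: not %3==0, total = 0+1 = 1
x=14: not %3==0, total = 1+1 = 2
x=1: not %3==0, total = 2+1 = 3
x=13: not %3==0, total = 3+1 = 4
x=7: not %3==0, total = 4+1 = 5
x=7: not %3==0, total = 5+1 = 6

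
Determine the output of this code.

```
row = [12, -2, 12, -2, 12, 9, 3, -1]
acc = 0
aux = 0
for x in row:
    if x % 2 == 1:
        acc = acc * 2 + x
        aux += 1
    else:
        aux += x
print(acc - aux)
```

x=12: not odd; aux=12
x=-2: not odd; aux=10
x=12: not odd; aux=22
x=-2: not odd; aux=20
x=12: not odd; aux=32
x=9: odd, acc = 0*2+9 = 9; aux=33
x=3: odd, acc = 9*2+3 = 21; aux=34
x=-1: odd, acc = 21*2+(-1) = 41; aux=35
acc-aux = 41-35 = 6

6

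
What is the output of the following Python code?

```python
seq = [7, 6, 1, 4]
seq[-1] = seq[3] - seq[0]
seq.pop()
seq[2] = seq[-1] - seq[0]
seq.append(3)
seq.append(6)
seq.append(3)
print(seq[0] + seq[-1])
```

seq[-1] = seq[3]-seq[0] = 4-7 = -3 → [7, 6, 1, -3]
pop() removes -3 → [7, 6, 1]
seq[2] = seq[-1]-seq[0] = 1-7 = -6 → [7, 6, -6]
append 3 → [7, 6, -6, 3]
append 6 → [7, 6, -6, 3, 6]
append 3 → [7, 6, -6, 3, 6, 3]
seq[0]+seq[-1] = 7+3 = 10

10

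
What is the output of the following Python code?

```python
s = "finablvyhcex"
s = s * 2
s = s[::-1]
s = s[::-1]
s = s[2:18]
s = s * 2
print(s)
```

nablvyhcexfinablnablvyhcexfinabl

repeat ×2 → 'finablvyhcexfinablvyhcex'
reverse → 'xechyvlbanifxechyvlbanif'
reverse → 'finablvyhcexfinablvyhcex'
slice [2:18] → 'nablvyhcexfinabl'
repeat ×2 → 'nablvyhcexfinablnablvyhcexfinabl'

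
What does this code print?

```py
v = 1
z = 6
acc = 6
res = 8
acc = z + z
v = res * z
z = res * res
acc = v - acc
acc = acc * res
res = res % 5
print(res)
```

acc = 6+6 = 12
v = 8*6 = 48
z = 8*8 = 64
acc = 48-12 = 36
acc = 36*8 = 288
res = 8%5 = 3

3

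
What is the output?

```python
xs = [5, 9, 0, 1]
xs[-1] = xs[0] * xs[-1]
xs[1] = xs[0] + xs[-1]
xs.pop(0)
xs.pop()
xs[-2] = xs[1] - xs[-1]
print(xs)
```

[0, 0]

xs[-1] = xs[0]*xs[-1] = 5*1 = 5 → [5, 9, 0, 5]
xs[1] = xs[0]+xs[-1] = 5+5 = 10 → [5, 10, 0, 5]
pop(0) removes 5 → [10, 0, 5]
pop() removes 5 → [10, 0]
xs[-2] = xs[1]-xs[-1] = 0-0 = 0 → [0, 0]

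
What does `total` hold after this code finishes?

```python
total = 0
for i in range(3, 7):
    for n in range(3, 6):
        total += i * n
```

216

i=3,n=3: total = 0+9 = 9
i=3,n=4: total = 9+12 = 21
i=3,n=5: total = 21+15 = 36
i=4,n=3: total = 36+12 = 48
i=4,n=4: total = 48+16 = 64
i=4,n=5: total = 64+20 = 84
i=5,n=3: total = 84+15 = 99
i=5,n=4: total = 99+20 = 119
i=5,n=5: total = 119+25 = 144
i=6,n=3: total = 144+18 = 162
i=6,n=4: total = 162+24 = 186
i=6,n=5: total = 186+30 = 216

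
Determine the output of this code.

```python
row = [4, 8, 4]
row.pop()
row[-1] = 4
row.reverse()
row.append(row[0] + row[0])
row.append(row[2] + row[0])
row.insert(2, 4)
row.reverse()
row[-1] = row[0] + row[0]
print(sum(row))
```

52

pop() removes 4 → [4, 8]
row[-1] = 4 → [4, 4]
reverse → [4, 4]
append row[0]+row[0] = 4+4 = 8 → [4, 4, 8]
append row[2]+row[0] = 8+4 = 12 → [4, 4, 8, 12]
insert 4 at 2 → [4, 4, 4, 8, 12]
reverse → [12, 8, 4, 4, 4]
row[-1] = row[0]+row[0] = 12+12 = 24 → [12, 8, 4, 4, 24]
sum = 52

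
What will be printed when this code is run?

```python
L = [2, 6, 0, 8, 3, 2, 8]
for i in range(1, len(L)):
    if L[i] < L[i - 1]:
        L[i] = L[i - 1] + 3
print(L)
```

[2, 6, 9, 12, 15, 18, 21]

i=1: 6>=2, unchanged → [2, 6, 0, 8, 3, 2, 8]
i=2: 0<6, L[2] = 6+3 = 9 → [2, 6, 9, 8, 3, 2, 8]
i=3: 8<9, L[3] = 9+3 = 12 → [2, 6, 9, 12, 3, 2, 8]
i=4: 3<12, L[4] = 12+3 = 15 → [2, 6, 9, 12, 15, 2, 8]
i=5: 2<15, L[5] = 15+3 = 18 → [2, 6, 9, 12, 15, 18, 8]
i=6: 8<18, L[6] = 18+3 = 21 → [2, 6, 9, 12, 15, 18, 21]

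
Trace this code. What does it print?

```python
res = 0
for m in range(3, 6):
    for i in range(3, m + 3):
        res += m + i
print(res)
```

105

m=3,i=3: res = 0+6 = 6
m=3,i=4: res = 6+7 = 13
m=3,i=5: res = 13+8 = 21
m=4,i=3: res = 21+7 = 28
m=4,i=4: res = 28+8 = 36
m=4,i=5: res = 36+9 = 45
m=4,i=6: res = 45+10 = 55
m=5,i=3: res = 55+8 = 63
m=5,i=4: res = 63+9 = 72
m=5,i=5: res = 72+10 = 82
m=5,i=6: res = 82+11 = 93
m=5,i=7: res = 93+12 = 105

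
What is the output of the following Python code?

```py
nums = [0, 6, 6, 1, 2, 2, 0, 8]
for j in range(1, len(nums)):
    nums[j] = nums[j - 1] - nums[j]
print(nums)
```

[0, -6, -12, -13, -15, -17, -17, -25]

j=1: nums[1] = 0-6 = -6 → [0, -6, 6, 1, 2, 2, 0, 8]
j=2: nums[2] = (-6)-6 = -12 → [0, -6, -12, 1, 2, 2, 0, 8]
j=3: nums[3] = (-12)-1 = -13 → [0, -6, -12, -13, 2, 2, 0, 8]
j=4: nums[4] = (-13)-2 = -15 → [0, -6, -12, -13, -15, 2, 0, 8]
j=5: nums[5] = (-15)-2 = -17 → [0, -6, -12, -13, -15, -17, 0, 8]
j=6: nums[6] = (-17)-0 = -17 → [0, -6, -12, -13, -15, -17, -17, 8]
j=7: nums[7] = (-17)-8 = -25 → [0, -6, -12, -13, -15, -17, -17, -25]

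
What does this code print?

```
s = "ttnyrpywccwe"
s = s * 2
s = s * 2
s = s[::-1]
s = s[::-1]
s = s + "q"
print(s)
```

repeat ×2 → 'ttnyrpywccwettnyrpywccwe'
repeat ×2 → 'ttnyrpywccwettnyrpywccwettnyrpywccwettnyrpywccwe'
reverse → 'ewccwyprynttewccwyprynttewccwyprynttewccwypryntt'
reverse → 'ttnyrpywccwettnyrpywccwettnyrpywccwettnyrpywccwe'
+ 'q' → 'ttnyrpywccwettnyrpywccwettnyrpywccwettnyrpywccweq'

ttnyrpywccwettnyrpywccwettnyrpywccwettnyrpywccweq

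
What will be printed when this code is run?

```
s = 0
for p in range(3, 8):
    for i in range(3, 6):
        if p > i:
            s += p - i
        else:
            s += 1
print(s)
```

p=3,i=3: not 3>3, s = 0+1 = 1
p=3,i=4: not 3>4, s = 1+1 = 2
p=3,i=5: not 3>5, s = 2+1 = 3
p=4,i=3: 4>3, s = 3+1 = 4
p=4,i=4: not 4>4, s = 4+1 = 5
p=4,i=5: not 4>5, s = 5+1 = 6
p=5,i=3: 5>3, s = 6+2 = 8
p=5,i=4: 5>4, s = 8+1 = 9
p=5,i=5: not 5>5, s = 9+1 = 10
p=6,i=3: 6>3, s = 10+3 = 13
p=6,i=4: 6>4, s = 13+2 = 15
p=6,i=5: 6>5, s = 15+1 = 16
p=7,i=3: 7>3, s = 16+4 = 20
p=7,i=4: 7>4, s = 20+3 = 23
p=7,i=5: 7>5, s = 23+2 = 25

25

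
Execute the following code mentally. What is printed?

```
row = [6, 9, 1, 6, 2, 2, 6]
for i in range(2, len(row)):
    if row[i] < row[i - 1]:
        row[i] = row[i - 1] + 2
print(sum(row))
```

i=2: 1<9, row[2] = 9+2 = 11 → [6, 9, 11, 6, 2, 2, 6]
i=3: 6<11, row[3] = 11+2 = 13 → [6, 9, 11, 13, 2, 2, 6]
i=4: 2<13, row[4] = 13+2 = 15 → [6, 9, 11, 13, 15, 2, 6]
i=5: 2<15, row[5] = 15+2 = 17 → [6, 9, 11, 13, 15, 17, 6]
i=6: 6<17, row[6] = 17+2 = 19 → [6, 9, 11, 13, 15, 17, 19]
sum = 90

90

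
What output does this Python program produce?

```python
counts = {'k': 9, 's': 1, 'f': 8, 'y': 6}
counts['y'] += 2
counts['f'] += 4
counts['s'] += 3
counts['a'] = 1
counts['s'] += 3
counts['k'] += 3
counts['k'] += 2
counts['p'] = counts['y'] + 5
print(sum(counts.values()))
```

55

counts['y'] = 6+2 = 8 → {'k': 9, 's': 1, 'f': 8, 'y': 8}
counts['f'] = 8+4 = 12 → {'k': 9, 's': 1, 'f': 12, 'y': 8}
counts['s'] = 1+3 = 4 → {'k': 9, 's': 4, 'f': 12, 'y': 8}
counts['a'] = 1 → {'k': 9, 's': 4, 'f': 12, 'y': 8, 'a': 1}
counts['s'] = 4+3 = 7 → {'k': 9, 's': 7, 'f': 12, 'y': 8, 'a': 1}
counts['k'] = 9+3 = 12 → {'k': 12, 's': 7, 'f': 12, 'y': 8, 'a': 1}
counts['k'] = 12+2 = 14 → {'k': 14, 's': 7, 'f': 12, 'y': 8, 'a': 1}
counts['p'] = counts['y']+5 = 13 → {'k': 14, 's': 7, 'f': 12, 'y': 8, 'a': 1, 'p': 13}
sum of values = 55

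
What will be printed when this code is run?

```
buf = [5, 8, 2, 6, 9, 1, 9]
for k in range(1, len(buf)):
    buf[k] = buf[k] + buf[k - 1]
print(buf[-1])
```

40

k=1: buf[1] = 8+5 = 13 → [5, 13, 2, 6, 9, 1, 9]
k=2: buf[2] = 2+13 = 15 → [5, 13, 15, 6, 9, 1, 9]
k=3: buf[3] = 6+15 = 21 → [5, 13, 15, 21, 9, 1, 9]
k=4: buf[4] = 9+21 = 30 → [5, 13, 15, 21, 30, 1, 9]
k=5: buf[5] = 1+30 = 31 → [5, 13, 15, 21, 30, 31, 9]
k=6: buf[6] = 9+31 = 40 → [5, 13, 15, 21, 30, 31, 40]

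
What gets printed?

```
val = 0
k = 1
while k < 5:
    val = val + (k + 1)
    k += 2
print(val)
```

k=1: val = 0+2 = 2
k=3: val = 2+4 = 6

6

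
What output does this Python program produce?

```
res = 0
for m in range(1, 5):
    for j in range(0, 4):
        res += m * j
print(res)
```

m=1,j=0: res = 0+0 = 0
m=1,j=1: res = 0+1 = 1
m=1,j=2: res = 1+2 = 3
m=1,j=3: res = 3+3 = 6
m=2,j=0: res = 6+0 = 6
m=2,j=1: res = 6+2 = 8
m=2,j=2: res = 8+4 = 12
m=2,j=3: res = 12+6 = 18
m=3,j=0: res = 18+0 = 18
m=3,j=1: res = 18+3 = 21
m=3,j=2: res = 21+6 = 27
m=3,j=3: res = 27+9 = 36
m=4,j=0: res = 36+0 = 36
m=4,j=1: res = 36+4 = 40
m=4,j=2: res = 40+8 = 48
m=4,j=3: res = 48+12 = 60

60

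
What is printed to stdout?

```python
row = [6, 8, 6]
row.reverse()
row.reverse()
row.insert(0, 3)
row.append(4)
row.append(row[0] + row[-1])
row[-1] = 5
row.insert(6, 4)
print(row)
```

[3, 6, 8, 6, 4, 5, 4]

reverse → [6, 8, 6]
reverse → [6, 8, 6]
insert 3 at 0 → [3, 6, 8, 6]
append 4 → [3, 6, 8, 6, 4]
append row[0]+row[-1] = 3+4 = 7 → [3, 6, 8, 6, 4, 7]
row[-1] = 5 → [3, 6, 8, 6, 4, 5]
insert 4 at 6 → [3, 6, 8, 6, 4, 5, 4]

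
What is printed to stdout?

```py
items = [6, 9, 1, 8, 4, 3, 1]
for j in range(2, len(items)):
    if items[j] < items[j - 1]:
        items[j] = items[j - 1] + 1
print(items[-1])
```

j=2: 1<9, items[2] = 9+1 = 10 → [6, 9, 10, 8, 4, 3, 1]
j=3: 8<10, items[3] = 10+1 = 11 → [6, 9, 10, 11, 4, 3, 1]
j=4: 4<11, items[4] = 11+1 = 12 → [6, 9, 10, 11, 12, 3, 1]
j=5: 3<12, items[5] = 12+1 = 13 → [6, 9, 10, 11, 12, 13, 1]
j=6: 1<13, items[6] = 13+1 = 14 → [6, 9, 10, 11, 12, 13, 14]

14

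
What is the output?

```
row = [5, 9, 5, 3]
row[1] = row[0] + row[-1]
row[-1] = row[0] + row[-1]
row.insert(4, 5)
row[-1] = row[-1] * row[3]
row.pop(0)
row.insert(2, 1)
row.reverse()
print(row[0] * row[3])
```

200

row[1] = row[0]+row[-1] = 5+3 = 8 → [5, 8, 5, 3]
row[-1] = row[0]+row[-1] = 5+3 = 8 → [5, 8, 5, 8]
insert 5 at 4 → [5, 8, 5, 8, 5]
row[-1] = row[-1]*row[3] = 5*8 = 40 → [5, 8, 5, 8, 40]
pop(0) removes 5 → [8, 5, 8, 40]
insert 1 at 2 → [8, 5, 1, 8, 40]
reverse → [40, 8, 1, 5, 8]
row[0]*row[3] = 40*5 = 200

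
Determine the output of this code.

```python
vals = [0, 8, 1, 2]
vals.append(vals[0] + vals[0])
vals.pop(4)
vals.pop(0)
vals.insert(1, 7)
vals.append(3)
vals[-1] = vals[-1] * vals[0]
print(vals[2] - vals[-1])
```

append vals[0]+vals[0] = 0+0 = 0 → [0, 8, 1, 2, 0]
pop(4) removes 0 → [0, 8, 1, 2]
pop(0) removes 0 → [8, 1, 2]
insert 7 at 1 → [8, 7, 1, 2]
append 3 → [8, 7, 1, 2, 3]
vals[-1] = vals[-1]*vals[0] = 3*8 = 24 → [8, 7, 1, 2, 24]
vals[2]-vals[-1] = 1-24 = -23

-23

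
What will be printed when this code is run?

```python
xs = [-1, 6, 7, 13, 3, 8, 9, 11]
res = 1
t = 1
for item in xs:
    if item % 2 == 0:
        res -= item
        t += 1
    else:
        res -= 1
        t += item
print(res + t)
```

26

item=-1: not even, res = 1-1 = 0; t=0
item=6: even, res = 0-6 = -6; t=1
item=7: not even, res = (-6)-1 = -7; t=8
item=13: not even, res = (-7)-1 = -8; t=21
item=3: not even, res = (-8)-1 = -9; t=24
item=8: even, res = (-9)-8 = -17; t=25
item=9: not even, res = (-17)-1 = -18; t=34
item=11: not even, res = (-18)-1 = -19; t=45
res+t = (-19)+45 = 26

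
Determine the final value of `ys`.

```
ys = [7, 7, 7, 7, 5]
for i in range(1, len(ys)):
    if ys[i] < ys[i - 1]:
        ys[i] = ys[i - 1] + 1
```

[7, 7, 7, 7, 8]

i=1: 7>=7, unchanged → [7, 7, 7, 7, 5]
i=2: 7>=7, unchanged → [7, 7, 7, 7, 5]
i=3: 7>=7, unchanged → [7, 7, 7, 7, 5]
i=4: 5<7, ys[4] = 7+1 = 8 → [7, 7, 7, 7, 8]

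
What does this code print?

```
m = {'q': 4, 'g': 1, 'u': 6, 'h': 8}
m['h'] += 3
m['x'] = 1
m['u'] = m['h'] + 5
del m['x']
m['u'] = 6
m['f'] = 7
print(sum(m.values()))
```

m['h'] = 8+3 = 11 → {'q': 4, 'g': 1, 'u': 6, 'h': 11}
m['x'] = 1 → {'q': 4, 'g': 1, 'u': 6, 'h': 11, 'x': 1}
m['u'] = m['h']+5 = 16 → {'q': 4, 'g': 1, 'u': 16, 'h': 11, 'x': 1}
del 'x' → {'q': 4, 'g': 1, 'u': 16, 'h': 11}
m['u'] = 6 → {'q': 4, 'g': 1, 'u': 6, 'h': 11}
m['f'] = 7 → {'q': 4, 'g': 1, 'u': 6, 'h': 11, 'f': 7}
sum of values = 29

29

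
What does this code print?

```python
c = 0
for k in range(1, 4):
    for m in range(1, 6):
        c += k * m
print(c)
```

90

k=1,m=1: c = 0+1 = 1
k=1,m=2: c = 1+2 = 3
k=1,m=3: c = 3+3 = 6
k=1,m=4: c = 6+4 = 10
k=1,m=5: c = 10+5 = 15
k=2,m=1: c = 15+2 = 17
k=2,m=2: c = 17+4 = 21
k=2,m=3: c = 21+6 = 27
k=2,m=4: c = 27+8 = 35
k=2,m=5: c = 35+10 = 45
k=3,m=1: c = 45+3 = 48
k=3,m=2: c = 48+6 = 54
k=3,m=3: c = 54+9 = 63
k=3,m=4: c = 63+12 = 75
k=3,m=5: c = 75+15 = 90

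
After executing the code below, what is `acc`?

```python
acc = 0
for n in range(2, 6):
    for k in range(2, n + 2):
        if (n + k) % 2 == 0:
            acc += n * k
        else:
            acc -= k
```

48

n=2,k=2: even sum, acc = 0+4 = 4
n=2,k=3: odd sum, acc = 4-3 = 1
n=3,k=2: odd sum, acc = 1-2 = -1
n=3,k=3: even sum, acc = (-1)+9 = 8
n=3,k=4: odd sum, acc = 8-4 = 4
n=4,k=2: even sum, acc = 4+8 = 12
n=4,k=3: odd sum, acc = 12-3 = 9
n=4,k=4: even sum, acc = 9+16 = 25
n=4,k=5: odd sum, acc = 25-5 = 20
n=5,k=2: odd sum, acc = 20-2 = 18
n=5,k=3: even sum, acc = 18+15 = 33
n=5,k=4: odd sum, acc = 33-4 = 29
n=5,k=5: even sum, acc = 29+25 = 54
n=5,k=6: odd sum, acc = 54-6 = 48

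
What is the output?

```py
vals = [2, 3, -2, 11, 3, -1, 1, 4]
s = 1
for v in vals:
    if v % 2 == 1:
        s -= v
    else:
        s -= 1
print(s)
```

-19

v=2: not odd, s = 1-1 = 0
v=3: odd, s = 0-3 = -3
v=-2: not odd, s = (-3)-1 = -4
v=11: odd, s = (-4)-11 = -15
v=3: odd, s = (-15)-3 = -18
v=-1: odd, s = (-18)-(-1) = -17
v=1: odd, s = (-17)-1 = -18
v=4: not odd, s = (-18)-1 = -19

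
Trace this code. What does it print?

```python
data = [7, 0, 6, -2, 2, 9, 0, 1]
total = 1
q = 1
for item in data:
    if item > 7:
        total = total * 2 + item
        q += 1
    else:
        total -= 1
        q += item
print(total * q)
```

item=7: not >7, total = 1-1 = 0; q=8
item=0: not >7, total = 0-1 = -1; q=8
item=6: not >7, total = (-1)-1 = -2; q=14
item=-2: not >7, total = (-2)-1 = -3; q=12
item=2: not >7, total = (-3)-1 = -4; q=14
item=9: >7, total = (-4)*2+9 = 1; q=15
item=0: not >7, total = 1-1 = 0; q=15
item=1: not >7, total = 0-1 = -1; q=16
total*q = (-1)*16 = -16

-16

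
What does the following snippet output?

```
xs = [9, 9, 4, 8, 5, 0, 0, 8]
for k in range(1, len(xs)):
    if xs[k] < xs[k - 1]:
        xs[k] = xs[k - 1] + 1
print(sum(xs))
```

93

k=1: 9>=9, unchanged → [9, 9, 4, 8, 5, 0, 0, 8]
k=2: 4<9, xs[2] = 9+1 = 10 → [9, 9, 10, 8, 5, 0, 0, 8]
k=3: 8<10, xs[3] = 10+1 = 11 → [9, 9, 10, 11, 5, 0, 0, 8]
k=4: 5<11, xs[4] = 11+1 = 12 → [9, 9, 10, 11, 12, 0, 0, 8]
k=5: 0<12, xs[5] = 12+1 = 13 → [9, 9, 10, 11, 12, 13, 0, 8]
k=6: 0<13, xs[6] = 13+1 = 14 → [9, 9, 10, 11, 12, 13, 14, 8]
k=7: 8<14, xs[7] = 14+1 = 15 → [9, 9, 10, 11, 12, 13, 14, 15]
sum = 93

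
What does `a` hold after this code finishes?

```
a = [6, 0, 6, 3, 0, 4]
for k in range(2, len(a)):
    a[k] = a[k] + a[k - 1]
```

k=2: a[2] = 6+0 = 6 → [6, 0, 6, 3, 0, 4]
k=3: a[3] = 3+6 = 9 → [6, 0, 6, 9, 0, 4]
k=4: a[4] = 0+9 = 9 → [6, 0, 6, 9, 9, 4]
k=5: a[5] = 4+9 = 13 → [6, 0, 6, 9, 9, 13]

[6, 0, 6, 9, 9, 13]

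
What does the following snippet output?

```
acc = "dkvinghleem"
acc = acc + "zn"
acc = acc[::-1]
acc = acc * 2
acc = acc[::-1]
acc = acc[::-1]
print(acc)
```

nzmeelhgnivkdnzmeelhgnivkd

+ 'zn' → 'dkvinghleemzn'
reverse → 'nzmeelhgnivkd'
repeat ×2 → 'nzmeelhgnivkdnzmeelhgnivkd'
reverse → 'dkvinghleemzndkvinghleemzn'
reverse → 'nzmeelhgnivkdnzmeelhgnivkd'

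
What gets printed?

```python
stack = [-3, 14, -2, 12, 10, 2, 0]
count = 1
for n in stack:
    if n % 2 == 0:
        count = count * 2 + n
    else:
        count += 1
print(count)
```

n=-3: not even, count = 1+1 = 2
n=14: even, count = 2*2+14 = 18
n=-2: even, count = 18*2+(-2) = 34
n=12: even, count = 34*2+12 = 80
n=10: even, count = 80*2+10 = 170
n=2: even, count = 170*2+2 = 342
n=0: even, count = 342*2+0 = 684

684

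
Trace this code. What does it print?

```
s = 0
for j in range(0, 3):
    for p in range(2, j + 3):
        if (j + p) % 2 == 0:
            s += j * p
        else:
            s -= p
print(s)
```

10

j=0,p=2: even sum, s = 0+0 = 0
j=1,p=2: odd sum, s = 0-2 = -2
j=1,p=3: even sum, s = (-2)+3 = 1
j=2,p=2: even sum, s = 1+4 = 5
j=2,p=3: odd sum, s = 5-3 = 2
j=2,p=4: even sum, s = 2+8 = 10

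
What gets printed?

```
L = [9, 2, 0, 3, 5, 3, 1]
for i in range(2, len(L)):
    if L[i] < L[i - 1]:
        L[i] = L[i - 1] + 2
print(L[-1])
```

i=2: 0<2, L[2] = 2+2 = 4 → [9, 2, 4, 3, 5, 3, 1]
i=3: 3<4, L[3] = 4+2 = 6 → [9, 2, 4, 6, 5, 3, 1]
i=4: 5<6, L[4] = 6+2 = 8 → [9, 2, 4, 6, 8, 3, 1]
i=5: 3<8, L[5] = 8+2 = 10 → [9, 2, 4, 6, 8, 10, 1]
i=6: 1<10, L[6] = 10+2 = 12 → [9, 2, 4, 6, 8, 10, 12]

12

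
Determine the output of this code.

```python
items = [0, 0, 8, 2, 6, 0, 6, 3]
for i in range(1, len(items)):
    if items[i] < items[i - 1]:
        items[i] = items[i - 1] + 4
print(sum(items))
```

i=1: 0>=0, unchanged → [0, 0, 8, 2, 6, 0, 6, 3]
i=2: 8>=0, unchanged → [0, 0, 8, 2, 6, 0, 6, 3]
i=3: 2<8, items[3] = 8+4 = 12 → [0, 0, 8, 12, 6, 0, 6, 3]
i=4: 6<12, items[4] = 12+4 = 16 → [0, 0, 8, 12, 16, 0, 6, 3]
i=5: 0<16, items[5] = 16+4 = 20 → [0, 0, 8, 12, 16, 20, 6, 3]
i=6: 6<20, items[6] = 20+4 = 24 → [0, 0, 8, 12, 16, 20, 24, 3]
i=7: 3<24, items[7] = 24+4 = 28 → [0, 0, 8, 12, 16, 20, 24, 28]
sum = 108

108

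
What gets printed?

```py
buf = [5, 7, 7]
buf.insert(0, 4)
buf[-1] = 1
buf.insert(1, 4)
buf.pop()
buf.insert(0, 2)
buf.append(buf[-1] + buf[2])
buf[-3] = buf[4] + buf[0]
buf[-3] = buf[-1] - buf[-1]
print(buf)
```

insert 4 at 0 → [4, 5, 7, 7]
buf[-1] = 1 → [4, 5, 7, 1]
insert 4 at 1 → [4, 4, 5, 7, 1]
pop() removes 1 → [4, 4, 5, 7]
insert 2 at 0 → [2, 4, 4, 5, 7]
append buf[-1]+buf[2] = 7+4 = 11 → [2, 4, 4, 5, 7, 11]
buf[-3] = buf[4]+buf[0] = 7+2 = 9 → [2, 4, 4, 9, 7, 11]
buf[-3] = buf[-1]-buf[-1] = 11-11 = 0 → [2, 4, 4, 0, 7, 11]

[2, 4, 4, 0, 7, 11]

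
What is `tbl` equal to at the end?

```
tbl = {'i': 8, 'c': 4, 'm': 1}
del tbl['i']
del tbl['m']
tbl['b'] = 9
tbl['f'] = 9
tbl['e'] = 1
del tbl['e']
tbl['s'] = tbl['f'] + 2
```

del 'i' → {'c': 4, 'm': 1}
del 'm' → {'c': 4}
tbl['b'] = 9 → {'c': 4, 'b': 9}
tbl['f'] = 9 → {'c': 4, 'b': 9, 'f': 9}
tbl['e'] = 1 → {'c': 4, 'b': 9, 'f': 9, 'e': 1}
del 'e' → {'c': 4, 'b': 9, 'f': 9}
tbl['s'] = tbl['f']+2 = 11 → {'c': 4, 'b': 9, 'f': 9, 's': 11}

{'c': 4, 'b': 9, 'f': 9, 's': 11}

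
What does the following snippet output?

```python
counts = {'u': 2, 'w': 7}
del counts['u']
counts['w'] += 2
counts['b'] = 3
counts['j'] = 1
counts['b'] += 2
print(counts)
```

del 'u' → {'w': 7}
counts['w'] = 7+2 = 9 → {'w': 9}
counts['b'] = 3 → {'w': 9, 'b': 3}
counts['j'] = 1 → {'w': 9, 'b': 3, 'j': 1}
counts['b'] = 3+2 = 5 → {'w': 9, 'b': 5, 'j': 1}

{'w': 9, 'b': 5, 'j': 1}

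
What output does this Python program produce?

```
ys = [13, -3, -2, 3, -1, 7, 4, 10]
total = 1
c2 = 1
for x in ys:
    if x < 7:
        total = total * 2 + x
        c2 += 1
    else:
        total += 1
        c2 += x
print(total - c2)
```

-19

x=13: not <7, total = 1+1 = 2; c2=14
x=-3: <7, total = 2*2+(-3) = 1; c2=15
x=-2: <7, total = 1*2+(-2) = 0; c2=16
x=3: <7, total = 0*2+3 = 3; c2=17
x=-1: <7, total = 3*2+(-1) = 5; c2=18
x=7: not <7, total = 5+1 = 6; c2=25
x=4: <7, total = 6*2+4 = 16; c2=26
x=10: not <7, total = 16+1 = 17; c2=36
total-c2 = 17-36 = -19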